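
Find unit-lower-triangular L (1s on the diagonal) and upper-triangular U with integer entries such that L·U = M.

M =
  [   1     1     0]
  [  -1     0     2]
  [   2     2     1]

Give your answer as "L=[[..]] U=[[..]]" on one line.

L=[[1,0,0],[-1,1,0],[2,0,1]] U=[[1,1,0],[0,1,2],[0,0,1]]

  R1 -= -1·R0 → [0,1,2]
  R2 -= 2·R0 → [0,0,1]
  R2 -= 0·R1 → [0,0,1]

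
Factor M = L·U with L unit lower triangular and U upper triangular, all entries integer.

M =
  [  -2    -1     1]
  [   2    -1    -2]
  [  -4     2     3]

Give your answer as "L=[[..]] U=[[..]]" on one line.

  row1 -= -1·row0 → [0,-2,-1]
  row2 -= 2·row0 → [0,4,1]
  row2 -= -2·row1 → [0,0,-1]

L=[[1,0,0],[-1,1,0],[2,-2,1]] U=[[-2,-1,1],[0,-2,-1],[0,0,-1]]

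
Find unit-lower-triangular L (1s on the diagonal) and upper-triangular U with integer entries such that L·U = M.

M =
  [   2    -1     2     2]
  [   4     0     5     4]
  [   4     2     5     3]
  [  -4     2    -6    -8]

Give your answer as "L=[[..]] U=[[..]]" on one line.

L=[[1,0,0,0],[2,1,0,0],[2,2,1,0],[-2,0,2,1]] U=[[2,-1,2,2],[0,2,1,0],[0,0,-1,-1],[0,0,0,-2]]

  r1 -= 2·r0 → [0,2,1,0]
  r2 -= 2·r0 → [0,4,1,-1]
  r3 -= -2·r0 → [0,0,-2,-4]
  r2 -= 2·r1 → [0,0,-1,-1]
  r3 -= 0·r1 → [0,0,-2,-4]
  r3 -= 2·r2 → [0,0,0,-2]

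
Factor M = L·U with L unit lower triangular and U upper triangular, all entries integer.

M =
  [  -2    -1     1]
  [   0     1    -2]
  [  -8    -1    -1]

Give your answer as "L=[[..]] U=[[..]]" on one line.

  R1 -= 0·R0 → [0,1,-2]
  R2 -= 4·R0 → [0,3,-5]
  R2 -= 3·R1 → [0,0,1]

L=[[1,0,0],[0,1,0],[4,3,1]] U=[[-2,-1,1],[0,1,-2],[0,0,1]]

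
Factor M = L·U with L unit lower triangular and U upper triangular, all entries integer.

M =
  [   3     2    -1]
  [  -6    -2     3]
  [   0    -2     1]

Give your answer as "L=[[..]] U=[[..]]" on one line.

L=[[1,0,0],[-2,1,0],[0,-1,1]] U=[[3,2,-1],[0,2,1],[0,0,2]]

  r1 -= -2·r0 → [0,2,1]
  r2 -= 0·r0 → [0,-2,1]
  r2 -= -1·r1 → [0,0,2]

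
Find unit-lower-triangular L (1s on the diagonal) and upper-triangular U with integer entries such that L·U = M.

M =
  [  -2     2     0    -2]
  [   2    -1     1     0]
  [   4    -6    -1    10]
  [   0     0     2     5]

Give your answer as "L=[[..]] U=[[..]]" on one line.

  R1 -= -1·R0 → [0,1,1,-2]
  R2 -= -2·R0 → [0,-2,-1,6]
  R3 -= 0·R0 → [0,0,2,5]
  R2 -= -2·R1 → [0,0,1,2]
  R3 -= 0·R1 → [0,0,2,5]
  R3 -= 2·R2 → [0,0,0,1]

L=[[1,0,0,0],[-1,1,0,0],[-2,-2,1,0],[0,0,2,1]] U=[[-2,2,0,-2],[0,1,1,-2],[0,0,1,2],[0,0,0,1]]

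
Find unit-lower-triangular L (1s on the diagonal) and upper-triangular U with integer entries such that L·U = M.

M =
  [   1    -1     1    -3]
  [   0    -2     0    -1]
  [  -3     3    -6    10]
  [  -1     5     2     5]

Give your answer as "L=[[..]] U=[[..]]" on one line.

  r1 -= 0·r0 → [0,-2,0,-1]
  r2 -= -3·r0 → [0,0,-3,1]
  r3 -= -1·r0 → [0,4,3,2]
  r2 -= 0·r1 → [0,0,-3,1]
  r3 -= -2·r1 → [0,0,3,0]
  r3 -= -1·r2 → [0,0,0,1]

L=[[1,0,0,0],[0,1,0,0],[-3,0,1,0],[-1,-2,-1,1]] U=[[1,-1,1,-3],[0,-2,0,-1],[0,0,-3,1],[0,0,0,1]]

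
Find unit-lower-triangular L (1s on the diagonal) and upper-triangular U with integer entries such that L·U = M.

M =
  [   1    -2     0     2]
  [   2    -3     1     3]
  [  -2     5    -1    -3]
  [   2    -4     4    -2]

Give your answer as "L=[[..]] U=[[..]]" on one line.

  row1 -= 2·row0 → [0,1,1,-1]
  row2 -= -2·row0 → [0,1,-1,1]
  row3 -= 2·row0 → [0,0,4,-6]
  row2 -= 1·row1 → [0,0,-2,2]
  row3 -= 0·row1 → [0,0,4,-6]
  row3 -= -2·row2 → [0,0,0,-2]

L=[[1,0,0,0],[2,1,0,0],[-2,1,1,0],[2,0,-2,1]] U=[[1,-2,0,2],[0,1,1,-1],[0,0,-2,2],[0,0,0,-2]]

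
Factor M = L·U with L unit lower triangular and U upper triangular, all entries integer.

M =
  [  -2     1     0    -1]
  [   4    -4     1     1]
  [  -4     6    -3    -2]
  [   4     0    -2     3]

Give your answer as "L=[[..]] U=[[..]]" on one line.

  r1 -= -2·r0 → [0,-2,1,-1]
  r2 -= 2·r0 → [0,4,-3,0]
  r3 -= -2·r0 → [0,2,-2,1]
  r2 -= -2·r1 → [0,0,-1,-2]
  r3 -= -1·r1 → [0,0,-1,0]
  r3 -= 1·r2 → [0,0,0,2]

L=[[1,0,0,0],[-2,1,0,0],[2,-2,1,0],[-2,-1,1,1]] U=[[-2,1,0,-1],[0,-2,1,-1],[0,0,-1,-2],[0,0,0,2]]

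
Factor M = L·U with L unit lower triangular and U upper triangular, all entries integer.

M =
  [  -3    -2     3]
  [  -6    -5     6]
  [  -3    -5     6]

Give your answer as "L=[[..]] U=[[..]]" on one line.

L=[[1,0,0],[2,1,0],[1,3,1]] U=[[-3,-2,3],[0,-1,0],[0,0,3]]

  R1 -= 2·R0 → [0,-1,0]
  R2 -= 1·R0 → [0,-3,3]
  R2 -= 3·R1 → [0,0,3]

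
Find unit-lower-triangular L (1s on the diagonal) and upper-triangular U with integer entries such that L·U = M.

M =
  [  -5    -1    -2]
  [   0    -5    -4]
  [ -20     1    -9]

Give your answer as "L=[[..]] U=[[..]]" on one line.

L=[[1,0,0],[0,1,0],[4,-1,1]] U=[[-5,-1,-2],[0,-5,-4],[0,0,-5]]

  r1 -= 0·r0 → [0,-5,-4]
  r2 -= 4·r0 → [0,5,-1]
  r2 -= -1·r1 → [0,0,-5]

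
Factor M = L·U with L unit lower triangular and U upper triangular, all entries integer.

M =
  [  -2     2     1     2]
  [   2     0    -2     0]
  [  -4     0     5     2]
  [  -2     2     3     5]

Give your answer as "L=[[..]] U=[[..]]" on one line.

  r1 -= -1·r0 → [0,2,-1,2]
  r2 -= 2·r0 → [0,-4,3,-2]
  r3 -= 1·r0 → [0,0,2,3]
  r2 -= -2·r1 → [0,0,1,2]
  r3 -= 0·r1 → [0,0,2,3]
  r3 -= 2·r2 → [0,0,0,-1]

L=[[1,0,0,0],[-1,1,0,0],[2,-2,1,0],[1,0,2,1]] U=[[-2,2,1,2],[0,2,-1,2],[0,0,1,2],[0,0,0,-1]]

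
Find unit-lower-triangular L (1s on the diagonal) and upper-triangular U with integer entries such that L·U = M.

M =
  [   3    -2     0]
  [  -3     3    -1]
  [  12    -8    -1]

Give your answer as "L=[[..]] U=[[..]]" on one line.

  r1 -= -1·r0 → [0,1,-1]
  r2 -= 4·r0 → [0,0,-1]
  r2 -= 0·r1 → [0,0,-1]

L=[[1,0,0],[-1,1,0],[4,0,1]] U=[[3,-2,0],[0,1,-1],[0,0,-1]]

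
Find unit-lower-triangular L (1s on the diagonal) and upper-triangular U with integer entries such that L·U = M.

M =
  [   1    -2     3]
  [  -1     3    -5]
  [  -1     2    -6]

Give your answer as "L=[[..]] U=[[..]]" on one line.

L=[[1,0,0],[-1,1,0],[-1,0,1]] U=[[1,-2,3],[0,1,-2],[0,0,-3]]

  R1 -= -1·R0 → [0,1,-2]
  R2 -= -1·R0 → [0,0,-3]
  R2 -= 0·R1 → [0,0,-3]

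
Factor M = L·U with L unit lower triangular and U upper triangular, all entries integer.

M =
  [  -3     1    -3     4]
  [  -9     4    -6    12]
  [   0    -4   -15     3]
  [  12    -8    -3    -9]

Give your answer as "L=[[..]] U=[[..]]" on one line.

  r1 -= 3·r0 → [0,1,3,0]
  r2 -= 0·r0 → [0,-4,-15,3]
  r3 -= -4·r0 → [0,-4,-15,7]
  r2 -= -4·r1 → [0,0,-3,3]
  r3 -= -4·r1 → [0,0,-3,7]
  r3 -= 1·r2 → [0,0,0,4]

L=[[1,0,0,0],[3,1,0,0],[0,-4,1,0],[-4,-4,1,1]] U=[[-3,1,-3,4],[0,1,3,0],[0,0,-3,3],[0,0,0,4]]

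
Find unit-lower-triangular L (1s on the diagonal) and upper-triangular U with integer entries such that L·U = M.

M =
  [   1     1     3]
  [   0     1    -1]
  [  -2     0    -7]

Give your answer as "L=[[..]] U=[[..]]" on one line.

  R1 -= 0·R0 → [0,1,-1]
  R2 -= -2·R0 → [0,2,-1]
  R2 -= 2·R1 → [0,0,1]

L=[[1,0,0],[0,1,0],[-2,2,1]] U=[[1,1,3],[0,1,-1],[0,0,1]]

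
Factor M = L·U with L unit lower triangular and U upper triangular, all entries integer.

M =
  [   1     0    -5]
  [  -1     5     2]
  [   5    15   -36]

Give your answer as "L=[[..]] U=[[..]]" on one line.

L=[[1,0,0],[-1,1,0],[5,3,1]] U=[[1,0,-5],[0,5,-3],[0,0,-2]]

  R1 -= -1·R0 → [0,5,-3]
  R2 -= 5·R0 → [0,15,-11]
  R2 -= 3·R1 → [0,0,-2]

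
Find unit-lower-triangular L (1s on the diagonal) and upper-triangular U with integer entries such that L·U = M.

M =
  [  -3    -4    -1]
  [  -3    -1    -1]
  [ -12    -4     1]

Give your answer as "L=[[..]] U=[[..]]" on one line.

  R1 -= 1·R0 → [0,3,0]
  R2 -= 4·R0 → [0,12,5]
  R2 -= 4·R1 → [0,0,5]

L=[[1,0,0],[1,1,0],[4,4,1]] U=[[-3,-4,-1],[0,3,0],[0,0,5]]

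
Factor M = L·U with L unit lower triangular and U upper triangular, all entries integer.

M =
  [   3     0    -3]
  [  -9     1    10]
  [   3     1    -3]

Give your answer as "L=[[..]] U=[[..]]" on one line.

  r1 -= -3·r0 → [0,1,1]
  r2 -= 1·r0 → [0,1,0]
  r2 -= 1·r1 → [0,0,-1]

L=[[1,0,0],[-3,1,0],[1,1,1]] U=[[3,0,-3],[0,1,1],[0,0,-1]]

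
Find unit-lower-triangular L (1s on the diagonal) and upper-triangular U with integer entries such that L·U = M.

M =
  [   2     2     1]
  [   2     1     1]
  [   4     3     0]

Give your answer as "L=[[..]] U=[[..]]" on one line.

  row1 -= 1·row0 → [0,-1,0]
  row2 -= 2·row0 → [0,-1,-2]
  row2 -= 1·row1 → [0,0,-2]

L=[[1,0,0],[1,1,0],[2,1,1]] U=[[2,2,1],[0,-1,0],[0,0,-2]]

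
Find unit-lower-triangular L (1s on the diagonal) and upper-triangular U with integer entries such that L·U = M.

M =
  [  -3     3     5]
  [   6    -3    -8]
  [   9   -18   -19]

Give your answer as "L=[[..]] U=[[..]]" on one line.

L=[[1,0,0],[-2,1,0],[-3,-3,1]] U=[[-3,3,5],[0,3,2],[0,0,2]]

  R1 -= -2·R0 → [0,3,2]
  R2 -= -3·R0 → [0,-9,-4]
  R2 -= -3·R1 → [0,0,2]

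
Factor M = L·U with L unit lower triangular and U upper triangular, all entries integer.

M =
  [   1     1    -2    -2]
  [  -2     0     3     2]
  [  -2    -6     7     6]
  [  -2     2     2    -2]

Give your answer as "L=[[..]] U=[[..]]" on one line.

L=[[1,0,0,0],[-2,1,0,0],[-2,-2,1,0],[-2,2,0,1]] U=[[1,1,-2,-2],[0,2,-1,-2],[0,0,1,-2],[0,0,0,-2]]

  row1 -= -2·row0 → [0,2,-1,-2]
  row2 -= -2·row0 → [0,-4,3,2]
  row3 -= -2·row0 → [0,4,-2,-6]
  row2 -= -2·row1 → [0,0,1,-2]
  row3 -= 2·row1 → [0,0,0,-2]
  row3 -= 0·row2 → [0,0,0,-2]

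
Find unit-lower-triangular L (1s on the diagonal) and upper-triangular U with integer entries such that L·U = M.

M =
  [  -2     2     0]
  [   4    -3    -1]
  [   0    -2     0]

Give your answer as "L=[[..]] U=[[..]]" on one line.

  row1 -= -2·row0 → [0,1,-1]
  row2 -= 0·row0 → [0,-2,0]
  row2 -= -2·row1 → [0,0,-2]

L=[[1,0,0],[-2,1,0],[0,-2,1]] U=[[-2,2,0],[0,1,-1],[0,0,-2]]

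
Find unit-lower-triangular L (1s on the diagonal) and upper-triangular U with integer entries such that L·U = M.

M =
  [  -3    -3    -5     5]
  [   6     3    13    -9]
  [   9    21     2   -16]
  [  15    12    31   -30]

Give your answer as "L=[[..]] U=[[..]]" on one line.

L=[[1,0,0,0],[-2,1,0,0],[-3,-4,1,0],[-5,1,-3,1]] U=[[-3,-3,-5,5],[0,-3,3,1],[0,0,-1,3],[0,0,0,3]]

  r1 -= -2·r0 → [0,-3,3,1]
  r2 -= -3·r0 → [0,12,-13,-1]
  r3 -= -5·r0 → [0,-3,6,-5]
  r2 -= -4·r1 → [0,0,-1,3]
  r3 -= 1·r1 → [0,0,3,-6]
  r3 -= -3·r2 → [0,0,0,3]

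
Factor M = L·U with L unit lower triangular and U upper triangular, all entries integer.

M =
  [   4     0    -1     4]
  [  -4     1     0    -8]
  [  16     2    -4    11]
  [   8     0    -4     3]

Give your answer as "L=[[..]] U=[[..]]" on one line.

L=[[1,0,0,0],[-1,1,0,0],[4,2,1,0],[2,0,-1,1]] U=[[4,0,-1,4],[0,1,-1,-4],[0,0,2,3],[0,0,0,-2]]

  R1 -= -1·R0 → [0,1,-1,-4]
  R2 -= 4·R0 → [0,2,0,-5]
  R3 -= 2·R0 → [0,0,-2,-5]
  R2 -= 2·R1 → [0,0,2,3]
  R3 -= 0·R1 → [0,0,-2,-5]
  R3 -= -1·R2 → [0,0,0,-2]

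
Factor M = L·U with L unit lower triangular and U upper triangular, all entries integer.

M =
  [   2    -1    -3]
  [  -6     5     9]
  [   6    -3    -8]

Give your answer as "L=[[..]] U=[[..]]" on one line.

L=[[1,0,0],[-3,1,0],[3,0,1]] U=[[2,-1,-3],[0,2,0],[0,0,1]]

  row1 -= -3·row0 → [0,2,0]
  row2 -= 3·row0 → [0,0,1]
  row2 -= 0·row1 → [0,0,1]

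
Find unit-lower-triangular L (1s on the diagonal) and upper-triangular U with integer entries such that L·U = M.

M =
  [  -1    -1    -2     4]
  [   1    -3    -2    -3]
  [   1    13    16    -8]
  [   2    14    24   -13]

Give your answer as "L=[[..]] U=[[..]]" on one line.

  row1 -= -1·row0 → [0,-4,-4,1]
  row2 -= -1·row0 → [0,12,14,-4]
  row3 -= -2·row0 → [0,12,20,-5]
  row2 -= -3·row1 → [0,0,2,-1]
  row3 -= -3·row1 → [0,0,8,-2]
  row3 -= 4·row2 → [0,0,0,2]

L=[[1,0,0,0],[-1,1,0,0],[-1,-3,1,0],[-2,-3,4,1]] U=[[-1,-1,-2,4],[0,-4,-4,1],[0,0,2,-1],[0,0,0,2]]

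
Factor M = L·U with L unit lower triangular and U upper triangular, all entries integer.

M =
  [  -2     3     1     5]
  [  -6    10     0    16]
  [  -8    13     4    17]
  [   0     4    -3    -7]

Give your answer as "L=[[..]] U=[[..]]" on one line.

  row1 -= 3·row0 → [0,1,-3,1]
  row2 -= 4·row0 → [0,1,0,-3]
  row3 -= 0·row0 → [0,4,-3,-7]
  row2 -= 1·row1 → [0,0,3,-4]
  row3 -= 4·row1 → [0,0,9,-11]
  row3 -= 3·row2 → [0,0,0,1]

L=[[1,0,0,0],[3,1,0,0],[4,1,1,0],[0,4,3,1]] U=[[-2,3,1,5],[0,1,-3,1],[0,0,3,-4],[0,0,0,1]]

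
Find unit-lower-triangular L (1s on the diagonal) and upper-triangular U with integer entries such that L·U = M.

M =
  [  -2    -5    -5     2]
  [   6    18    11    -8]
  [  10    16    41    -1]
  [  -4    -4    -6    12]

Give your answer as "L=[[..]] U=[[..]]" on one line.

  row1 -= -3·row0 → [0,3,-4,-2]
  row2 -= -5·row0 → [0,-9,16,9]
  row3 -= 2·row0 → [0,6,4,8]
  row2 -= -3·row1 → [0,0,4,3]
  row3 -= 2·row1 → [0,0,12,12]
  row3 -= 3·row2 → [0,0,0,3]

L=[[1,0,0,0],[-3,1,0,0],[-5,-3,1,0],[2,2,3,1]] U=[[-2,-5,-5,2],[0,3,-4,-2],[0,0,4,3],[0,0,0,3]]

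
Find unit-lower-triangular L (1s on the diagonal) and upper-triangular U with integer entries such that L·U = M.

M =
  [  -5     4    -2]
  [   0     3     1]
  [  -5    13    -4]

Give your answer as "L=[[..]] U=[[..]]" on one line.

L=[[1,0,0],[0,1,0],[1,3,1]] U=[[-5,4,-2],[0,3,1],[0,0,-5]]

  R1 -= 0·R0 → [0,3,1]
  R2 -= 1·R0 → [0,9,-2]
  R2 -= 3·R1 → [0,0,-5]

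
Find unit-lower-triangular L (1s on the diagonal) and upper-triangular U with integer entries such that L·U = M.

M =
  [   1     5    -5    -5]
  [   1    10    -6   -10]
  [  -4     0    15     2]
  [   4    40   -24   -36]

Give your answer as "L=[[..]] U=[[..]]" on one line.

  R1 -= 1·R0 → [0,5,-1,-5]
  R2 -= -4·R0 → [0,20,-5,-18]
  R3 -= 4·R0 → [0,20,-4,-16]
  R2 -= 4·R1 → [0,0,-1,2]
  R3 -= 4·R1 → [0,0,0,4]
  R3 -= 0·R2 → [0,0,0,4]

L=[[1,0,0,0],[1,1,0,0],[-4,4,1,0],[4,4,0,1]] U=[[1,5,-5,-5],[0,5,-1,-5],[0,0,-1,2],[0,0,0,4]]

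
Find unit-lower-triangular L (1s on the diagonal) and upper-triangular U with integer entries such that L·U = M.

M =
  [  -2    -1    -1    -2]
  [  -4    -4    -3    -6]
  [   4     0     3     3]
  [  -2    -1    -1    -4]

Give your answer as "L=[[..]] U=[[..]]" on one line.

  row1 -= 2·row0 → [0,-2,-1,-2]
  row2 -= -2·row0 → [0,-2,1,-1]
  row3 -= 1·row0 → [0,0,0,-2]
  row2 -= 1·row1 → [0,0,2,1]
  row3 -= 0·row1 → [0,0,0,-2]
  row3 -= 0·row2 → [0,0,0,-2]

L=[[1,0,0,0],[2,1,0,0],[-2,1,1,0],[1,0,0,1]] U=[[-2,-1,-1,-2],[0,-2,-1,-2],[0,0,2,1],[0,0,0,-2]]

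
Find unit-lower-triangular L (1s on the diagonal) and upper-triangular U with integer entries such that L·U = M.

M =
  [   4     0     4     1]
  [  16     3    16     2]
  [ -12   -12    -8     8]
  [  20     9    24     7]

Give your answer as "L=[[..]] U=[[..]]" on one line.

L=[[1,0,0,0],[4,1,0,0],[-3,-4,1,0],[5,3,1,1]] U=[[4,0,4,1],[0,3,0,-2],[0,0,4,3],[0,0,0,5]]

  row1 -= 4·row0 → [0,3,0,-2]
  row2 -= -3·row0 → [0,-12,4,11]
  row3 -= 5·row0 → [0,9,4,2]
  row2 -= -4·row1 → [0,0,4,3]
  row3 -= 3·row1 → [0,0,4,8]
  row3 -= 1·row2 → [0,0,0,5]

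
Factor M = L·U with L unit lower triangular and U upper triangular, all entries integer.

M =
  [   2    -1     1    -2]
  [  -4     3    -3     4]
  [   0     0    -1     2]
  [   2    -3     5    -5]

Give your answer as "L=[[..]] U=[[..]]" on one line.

  row1 -= -2·row0 → [0,1,-1,0]
  row2 -= 0·row0 → [0,0,-1,2]
  row3 -= 1·row0 → [0,-2,4,-3]
  row2 -= 0·row1 → [0,0,-1,2]
  row3 -= -2·row1 → [0,0,2,-3]
  row3 -= -2·row2 → [0,0,0,1]

L=[[1,0,0,0],[-2,1,0,0],[0,0,1,0],[1,-2,-2,1]] U=[[2,-1,1,-2],[0,1,-1,0],[0,0,-1,2],[0,0,0,1]]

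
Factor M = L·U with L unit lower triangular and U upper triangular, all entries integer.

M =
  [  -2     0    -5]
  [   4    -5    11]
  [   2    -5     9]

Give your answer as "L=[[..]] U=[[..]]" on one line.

L=[[1,0,0],[-2,1,0],[-1,1,1]] U=[[-2,0,-5],[0,-5,1],[0,0,3]]

  r1 -= -2·r0 → [0,-5,1]
  r2 -= -1·r0 → [0,-5,4]
  r2 -= 1·r1 → [0,0,3]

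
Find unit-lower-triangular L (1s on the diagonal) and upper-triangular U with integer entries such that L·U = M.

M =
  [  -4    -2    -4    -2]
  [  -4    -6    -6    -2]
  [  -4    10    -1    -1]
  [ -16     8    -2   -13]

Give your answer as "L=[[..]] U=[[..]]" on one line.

  row1 -= 1·row0 → [0,-4,-2,0]
  row2 -= 1·row0 → [0,12,3,1]
  row3 -= 4·row0 → [0,16,14,-5]
  row2 -= -3·row1 → [0,0,-3,1]
  row3 -= -4·row1 → [0,0,6,-5]
  row3 -= -2·row2 → [0,0,0,-3]

L=[[1,0,0,0],[1,1,0,0],[1,-3,1,0],[4,-4,-2,1]] U=[[-4,-2,-4,-2],[0,-4,-2,0],[0,0,-3,1],[0,0,0,-3]]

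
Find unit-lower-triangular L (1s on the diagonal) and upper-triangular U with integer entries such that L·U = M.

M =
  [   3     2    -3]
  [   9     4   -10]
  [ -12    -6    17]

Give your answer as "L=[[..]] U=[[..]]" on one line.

  R1 -= 3·R0 → [0,-2,-1]
  R2 -= -4·R0 → [0,2,5]
  R2 -= -1·R1 → [0,0,4]

L=[[1,0,0],[3,1,0],[-4,-1,1]] U=[[3,2,-3],[0,-2,-1],[0,0,4]]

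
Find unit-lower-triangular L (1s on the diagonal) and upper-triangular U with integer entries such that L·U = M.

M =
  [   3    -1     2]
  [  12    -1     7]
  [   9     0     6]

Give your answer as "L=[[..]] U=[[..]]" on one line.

L=[[1,0,0],[4,1,0],[3,1,1]] U=[[3,-1,2],[0,3,-1],[0,0,1]]

  r1 -= 4·r0 → [0,3,-1]
  r2 -= 3·r0 → [0,3,0]
  r2 -= 1·r1 → [0,0,1]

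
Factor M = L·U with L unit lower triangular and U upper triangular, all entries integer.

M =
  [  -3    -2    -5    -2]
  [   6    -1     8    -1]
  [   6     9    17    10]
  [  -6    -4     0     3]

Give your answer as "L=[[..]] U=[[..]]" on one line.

  r1 -= -2·r0 → [0,-5,-2,-5]
  r2 -= -2·r0 → [0,5,7,6]
  r3 -= 2·r0 → [0,0,10,7]
  r2 -= -1·r1 → [0,0,5,1]
  r3 -= 0·r1 → [0,0,10,7]
  r3 -= 2·r2 → [0,0,0,5]

L=[[1,0,0,0],[-2,1,0,0],[-2,-1,1,0],[2,0,2,1]] U=[[-3,-2,-5,-2],[0,-5,-2,-5],[0,0,5,1],[0,0,0,5]]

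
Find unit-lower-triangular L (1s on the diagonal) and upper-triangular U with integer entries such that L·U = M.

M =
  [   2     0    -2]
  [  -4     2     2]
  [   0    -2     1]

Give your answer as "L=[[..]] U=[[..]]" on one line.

L=[[1,0,0],[-2,1,0],[0,-1,1]] U=[[2,0,-2],[0,2,-2],[0,0,-1]]

  row1 -= -2·row0 → [0,2,-2]
  row2 -= 0·row0 → [0,-2,1]
  row2 -= -1·row1 → [0,0,-1]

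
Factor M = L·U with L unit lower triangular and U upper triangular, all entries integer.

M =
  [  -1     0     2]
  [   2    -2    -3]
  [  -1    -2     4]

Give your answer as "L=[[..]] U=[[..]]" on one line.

  R1 -= -2·R0 → [0,-2,1]
  R2 -= 1·R0 → [0,-2,2]
  R2 -= 1·R1 → [0,0,1]

L=[[1,0,0],[-2,1,0],[1,1,1]] U=[[-1,0,2],[0,-2,1],[0,0,1]]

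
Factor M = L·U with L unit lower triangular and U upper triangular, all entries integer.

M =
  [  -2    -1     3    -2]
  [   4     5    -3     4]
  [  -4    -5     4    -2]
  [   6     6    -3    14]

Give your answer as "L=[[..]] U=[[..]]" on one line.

L=[[1,0,0,0],[-2,1,0,0],[2,-1,1,0],[-3,1,3,1]] U=[[-2,-1,3,-2],[0,3,3,0],[0,0,1,2],[0,0,0,2]]

  row1 -= -2·row0 → [0,3,3,0]
  row2 -= 2·row0 → [0,-3,-2,2]
  row3 -= -3·row0 → [0,3,6,8]
  row2 -= -1·row1 → [0,0,1,2]
  row3 -= 1·row1 → [0,0,3,8]
  row3 -= 3·row2 → [0,0,0,2]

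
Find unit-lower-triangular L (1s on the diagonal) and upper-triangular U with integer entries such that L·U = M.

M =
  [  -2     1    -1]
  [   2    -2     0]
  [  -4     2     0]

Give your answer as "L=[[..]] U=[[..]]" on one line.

  row1 -= -1·row0 → [0,-1,-1]
  row2 -= 2·row0 → [0,0,2]
  row2 -= 0·row1 → [0,0,2]

L=[[1,0,0],[-1,1,0],[2,0,1]] U=[[-2,1,-1],[0,-1,-1],[0,0,2]]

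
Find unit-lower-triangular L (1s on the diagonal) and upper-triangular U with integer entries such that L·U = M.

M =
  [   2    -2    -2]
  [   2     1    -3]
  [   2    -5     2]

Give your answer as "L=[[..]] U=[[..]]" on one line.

  R1 -= 1·R0 → [0,3,-1]
  R2 -= 1·R0 → [0,-3,4]
  R2 -= -1·R1 → [0,0,3]

L=[[1,0,0],[1,1,0],[1,-1,1]] U=[[2,-2,-2],[0,3,-1],[0,0,3]]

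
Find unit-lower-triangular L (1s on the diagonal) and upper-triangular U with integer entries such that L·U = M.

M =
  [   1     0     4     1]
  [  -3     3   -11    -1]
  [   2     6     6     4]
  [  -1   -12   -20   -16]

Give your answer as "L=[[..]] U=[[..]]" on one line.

L=[[1,0,0,0],[-3,1,0,0],[2,2,1,0],[-1,-4,3,1]] U=[[1,0,4,1],[0,3,1,2],[0,0,-4,-2],[0,0,0,-1]]

  R1 -= -3·R0 → [0,3,1,2]
  R2 -= 2·R0 → [0,6,-2,2]
  R3 -= -1·R0 → [0,-12,-16,-15]
  R2 -= 2·R1 → [0,0,-4,-2]
  R3 -= -4·R1 → [0,0,-12,-7]
  R3 -= 3·R2 → [0,0,0,-1]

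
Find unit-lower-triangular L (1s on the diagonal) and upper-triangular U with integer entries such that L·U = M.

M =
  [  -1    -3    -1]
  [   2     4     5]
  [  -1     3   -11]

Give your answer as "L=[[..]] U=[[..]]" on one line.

L=[[1,0,0],[-2,1,0],[1,-3,1]] U=[[-1,-3,-1],[0,-2,3],[0,0,-1]]

  R1 -= -2·R0 → [0,-2,3]
  R2 -= 1·R0 → [0,6,-10]
  R2 -= -3·R1 → [0,0,-1]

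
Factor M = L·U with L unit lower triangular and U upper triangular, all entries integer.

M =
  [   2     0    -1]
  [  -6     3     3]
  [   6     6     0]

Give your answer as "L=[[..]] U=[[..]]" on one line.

L=[[1,0,0],[-3,1,0],[3,2,1]] U=[[2,0,-1],[0,3,0],[0,0,3]]

  row1 -= -3·row0 → [0,3,0]
  row2 -= 3·row0 → [0,6,3]
  row2 -= 2·row1 → [0,0,3]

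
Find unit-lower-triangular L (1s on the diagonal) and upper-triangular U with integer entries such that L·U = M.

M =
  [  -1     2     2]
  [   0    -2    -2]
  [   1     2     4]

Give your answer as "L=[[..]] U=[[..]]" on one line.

L=[[1,0,0],[0,1,0],[-1,-2,1]] U=[[-1,2,2],[0,-2,-2],[0,0,2]]

  R1 -= 0·R0 → [0,-2,-2]
  R2 -= -1·R0 → [0,4,6]
  R2 -= -2·R1 → [0,0,2]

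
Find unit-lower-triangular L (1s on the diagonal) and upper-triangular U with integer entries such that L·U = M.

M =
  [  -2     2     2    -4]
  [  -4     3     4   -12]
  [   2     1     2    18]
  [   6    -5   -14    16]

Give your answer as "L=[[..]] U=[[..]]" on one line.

  r1 -= 2·r0 → [0,-1,0,-4]
  r2 -= -1·r0 → [0,3,4,14]
  r3 -= -3·r0 → [0,1,-8,4]
  r2 -= -3·r1 → [0,0,4,2]
  r3 -= -1·r1 → [0,0,-8,0]
  r3 -= -2·r2 → [0,0,0,4]

L=[[1,0,0,0],[2,1,0,0],[-1,-3,1,0],[-3,-1,-2,1]] U=[[-2,2,2,-4],[0,-1,0,-4],[0,0,4,2],[0,0,0,4]]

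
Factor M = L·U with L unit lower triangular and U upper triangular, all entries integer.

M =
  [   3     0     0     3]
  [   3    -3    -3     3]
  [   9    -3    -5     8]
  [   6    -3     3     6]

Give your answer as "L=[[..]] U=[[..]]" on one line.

L=[[1,0,0,0],[1,1,0,0],[3,1,1,0],[2,1,-3,1]] U=[[3,0,0,3],[0,-3,-3,0],[0,0,-2,-1],[0,0,0,-3]]

  row1 -= 1·row0 → [0,-3,-3,0]
  row2 -= 3·row0 → [0,-3,-5,-1]
  row3 -= 2·row0 → [0,-3,3,0]
  row2 -= 1·row1 → [0,0,-2,-1]
  row3 -= 1·row1 → [0,0,6,0]
  row3 -= -3·row2 → [0,0,0,-3]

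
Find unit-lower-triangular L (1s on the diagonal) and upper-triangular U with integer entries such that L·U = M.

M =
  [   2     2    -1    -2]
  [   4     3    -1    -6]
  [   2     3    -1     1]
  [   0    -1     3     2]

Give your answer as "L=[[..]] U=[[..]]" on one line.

L=[[1,0,0,0],[2,1,0,0],[1,-1,1,0],[0,1,2,1]] U=[[2,2,-1,-2],[0,-1,1,-2],[0,0,1,1],[0,0,0,2]]

  r1 -= 2·r0 → [0,-1,1,-2]
  r2 -= 1·r0 → [0,1,0,3]
  r3 -= 0·r0 → [0,-1,3,2]
  r2 -= -1·r1 → [0,0,1,1]
  r3 -= 1·r1 → [0,0,2,4]
  r3 -= 2·r2 → [0,0,0,2]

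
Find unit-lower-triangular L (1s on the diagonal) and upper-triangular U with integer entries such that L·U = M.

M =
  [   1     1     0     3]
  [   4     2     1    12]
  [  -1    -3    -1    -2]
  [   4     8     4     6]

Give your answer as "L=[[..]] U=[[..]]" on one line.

L=[[1,0,0,0],[4,1,0,0],[-1,1,1,0],[4,-2,-3,1]] U=[[1,1,0,3],[0,-2,1,0],[0,0,-2,1],[0,0,0,-3]]

  r1 -= 4·r0 → [0,-2,1,0]
  r2 -= -1·r0 → [0,-2,-1,1]
  r3 -= 4·r0 → [0,4,4,-6]
  r2 -= 1·r1 → [0,0,-2,1]
  r3 -= -2·r1 → [0,0,6,-6]
  r3 -= -3·r2 → [0,0,0,-3]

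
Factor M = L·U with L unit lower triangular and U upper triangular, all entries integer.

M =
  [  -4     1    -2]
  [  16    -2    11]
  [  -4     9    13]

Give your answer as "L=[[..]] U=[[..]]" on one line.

  row1 -= -4·row0 → [0,2,3]
  row2 -= 1·row0 → [0,8,15]
  row2 -= 4·row1 → [0,0,3]

L=[[1,0,0],[-4,1,0],[1,4,1]] U=[[-4,1,-2],[0,2,3],[0,0,3]]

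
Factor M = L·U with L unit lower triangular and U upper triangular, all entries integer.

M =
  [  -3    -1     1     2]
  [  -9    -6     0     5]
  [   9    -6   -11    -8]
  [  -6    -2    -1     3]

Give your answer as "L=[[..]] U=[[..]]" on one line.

L=[[1,0,0,0],[3,1,0,0],[-3,3,1,0],[2,0,-3,1]] U=[[-3,-1,1,2],[0,-3,-3,-1],[0,0,1,1],[0,0,0,2]]

  row1 -= 3·row0 → [0,-3,-3,-1]
  row2 -= -3·row0 → [0,-9,-8,-2]
  row3 -= 2·row0 → [0,0,-3,-1]
  row2 -= 3·row1 → [0,0,1,1]
  row3 -= 0·row1 → [0,0,-3,-1]
  row3 -= -3·row2 → [0,0,0,2]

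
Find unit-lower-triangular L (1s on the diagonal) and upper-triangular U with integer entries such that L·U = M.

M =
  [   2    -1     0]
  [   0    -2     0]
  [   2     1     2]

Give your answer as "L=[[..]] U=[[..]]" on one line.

  row1 -= 0·row0 → [0,-2,0]
  row2 -= 1·row0 → [0,2,2]
  row2 -= -1·row1 → [0,0,2]

L=[[1,0,0],[0,1,0],[1,-1,1]] U=[[2,-1,0],[0,-2,0],[0,0,2]]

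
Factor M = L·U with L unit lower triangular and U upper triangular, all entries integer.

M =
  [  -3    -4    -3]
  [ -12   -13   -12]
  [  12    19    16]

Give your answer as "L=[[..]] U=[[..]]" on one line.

  r1 -= 4·r0 → [0,3,0]
  r2 -= -4·r0 → [0,3,4]
  r2 -= 1·r1 → [0,0,4]

L=[[1,0,0],[4,1,0],[-4,1,1]] U=[[-3,-4,-3],[0,3,0],[0,0,4]]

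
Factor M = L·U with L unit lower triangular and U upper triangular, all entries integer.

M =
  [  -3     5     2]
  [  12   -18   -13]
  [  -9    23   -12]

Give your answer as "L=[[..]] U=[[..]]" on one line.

  row1 -= -4·row0 → [0,2,-5]
  row2 -= 3·row0 → [0,8,-18]
  row2 -= 4·row1 → [0,0,2]

L=[[1,0,0],[-4,1,0],[3,4,1]] U=[[-3,5,2],[0,2,-5],[0,0,2]]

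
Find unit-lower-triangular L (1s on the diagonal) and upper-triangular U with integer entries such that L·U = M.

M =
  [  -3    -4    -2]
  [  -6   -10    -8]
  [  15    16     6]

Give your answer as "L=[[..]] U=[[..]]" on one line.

L=[[1,0,0],[2,1,0],[-5,2,1]] U=[[-3,-4,-2],[0,-2,-4],[0,0,4]]

  R1 -= 2·R0 → [0,-2,-4]
  R2 -= -5·R0 → [0,-4,-4]
  R2 -= 2·R1 → [0,0,4]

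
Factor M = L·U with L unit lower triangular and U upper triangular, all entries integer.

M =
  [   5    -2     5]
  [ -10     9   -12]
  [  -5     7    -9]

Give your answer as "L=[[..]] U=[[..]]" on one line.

L=[[1,0,0],[-2,1,0],[-1,1,1]] U=[[5,-2,5],[0,5,-2],[0,0,-2]]

  R1 -= -2·R0 → [0,5,-2]
  R2 -= -1·R0 → [0,5,-4]
  R2 -= 1·R1 → [0,0,-2]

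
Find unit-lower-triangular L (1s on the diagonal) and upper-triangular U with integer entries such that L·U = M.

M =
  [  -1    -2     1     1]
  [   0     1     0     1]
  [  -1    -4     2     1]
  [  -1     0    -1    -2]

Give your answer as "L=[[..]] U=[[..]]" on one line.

L=[[1,0,0,0],[0,1,0,0],[1,-2,1,0],[1,2,-2,1]] U=[[-1,-2,1,1],[0,1,0,1],[0,0,1,2],[0,0,0,-1]]

  r1 -= 0·r0 → [0,1,0,1]
  r2 -= 1·r0 → [0,-2,1,0]
  r3 -= 1·r0 → [0,2,-2,-3]
  r2 -= -2·r1 → [0,0,1,2]
  r3 -= 2·r1 → [0,0,-2,-5]
  r3 -= -2·r2 → [0,0,0,-1]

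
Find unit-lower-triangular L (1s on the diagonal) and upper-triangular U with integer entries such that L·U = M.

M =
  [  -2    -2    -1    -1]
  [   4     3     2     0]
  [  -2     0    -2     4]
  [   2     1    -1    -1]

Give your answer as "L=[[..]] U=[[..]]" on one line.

  R1 -= -2·R0 → [0,-1,0,-2]
  R2 -= 1·R0 → [0,2,-1,5]
  R3 -= -1·R0 → [0,-1,-2,-2]
  R2 -= -2·R1 → [0,0,-1,1]
  R3 -= 1·R1 → [0,0,-2,0]
  R3 -= 2·R2 → [0,0,0,-2]

L=[[1,0,0,0],[-2,1,0,0],[1,-2,1,0],[-1,1,2,1]] U=[[-2,-2,-1,-1],[0,-1,0,-2],[0,0,-1,1],[0,0,0,-2]]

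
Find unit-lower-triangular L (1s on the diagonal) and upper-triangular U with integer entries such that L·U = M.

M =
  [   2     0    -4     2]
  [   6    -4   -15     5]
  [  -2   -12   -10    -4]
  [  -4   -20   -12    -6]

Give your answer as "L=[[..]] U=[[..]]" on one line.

L=[[1,0,0,0],[3,1,0,0],[-1,3,1,0],[-2,5,1,1]] U=[[2,0,-4,2],[0,-4,-3,-1],[0,0,-5,1],[0,0,0,2]]

  r1 -= 3·r0 → [0,-4,-3,-1]
  r2 -= -1·r0 → [0,-12,-14,-2]
  r3 -= -2·r0 → [0,-20,-20,-2]
  r2 -= 3·r1 → [0,0,-5,1]
  r3 -= 5·r1 → [0,0,-5,3]
  r3 -= 1·r2 → [0,0,0,2]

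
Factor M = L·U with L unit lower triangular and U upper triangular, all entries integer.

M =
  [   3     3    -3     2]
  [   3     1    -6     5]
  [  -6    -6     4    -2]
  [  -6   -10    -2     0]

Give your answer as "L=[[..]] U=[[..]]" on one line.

  r1 -= 1·r0 → [0,-2,-3,3]
  r2 -= -2·r0 → [0,0,-2,2]
  r3 -= -2·r0 → [0,-4,-8,4]
  r2 -= 0·r1 → [0,0,-2,2]
  r3 -= 2·r1 → [0,0,-2,-2]
  r3 -= 1·r2 → [0,0,0,-4]

L=[[1,0,0,0],[1,1,0,0],[-2,0,1,0],[-2,2,1,1]] U=[[3,3,-3,2],[0,-2,-3,3],[0,0,-2,2],[0,0,0,-4]]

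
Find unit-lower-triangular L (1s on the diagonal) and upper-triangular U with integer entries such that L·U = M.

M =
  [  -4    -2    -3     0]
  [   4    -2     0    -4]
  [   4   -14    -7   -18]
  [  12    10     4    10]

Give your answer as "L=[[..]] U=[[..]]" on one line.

  row1 -= -1·row0 → [0,-4,-3,-4]
  row2 -= -1·row0 → [0,-16,-10,-18]
  row3 -= -3·row0 → [0,4,-5,10]
  row2 -= 4·row1 → [0,0,2,-2]
  row3 -= -1·row1 → [0,0,-8,6]
  row3 -= -4·row2 → [0,0,0,-2]

L=[[1,0,0,0],[-1,1,0,0],[-1,4,1,0],[-3,-1,-4,1]] U=[[-4,-2,-3,0],[0,-4,-3,-4],[0,0,2,-2],[0,0,0,-2]]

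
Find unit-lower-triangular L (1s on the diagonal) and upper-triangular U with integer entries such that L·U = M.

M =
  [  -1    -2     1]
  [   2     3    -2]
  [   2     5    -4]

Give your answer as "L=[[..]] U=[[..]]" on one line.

L=[[1,0,0],[-2,1,0],[-2,-1,1]] U=[[-1,-2,1],[0,-1,0],[0,0,-2]]

  row1 -= -2·row0 → [0,-1,0]
  row2 -= -2·row0 → [0,1,-2]
  row2 -= -1·row1 → [0,0,-2]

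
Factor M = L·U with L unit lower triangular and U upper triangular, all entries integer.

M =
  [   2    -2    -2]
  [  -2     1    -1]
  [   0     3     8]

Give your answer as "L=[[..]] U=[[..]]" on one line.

L=[[1,0,0],[-1,1,0],[0,-3,1]] U=[[2,-2,-2],[0,-1,-3],[0,0,-1]]

  r1 -= -1·r0 → [0,-1,-3]
  r2 -= 0·r0 → [0,3,8]
  r2 -= -3·r1 → [0,0,-1]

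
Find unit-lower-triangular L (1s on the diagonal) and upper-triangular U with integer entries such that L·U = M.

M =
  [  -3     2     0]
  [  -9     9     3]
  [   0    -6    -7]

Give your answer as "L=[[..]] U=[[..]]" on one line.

L=[[1,0,0],[3,1,0],[0,-2,1]] U=[[-3,2,0],[0,3,3],[0,0,-1]]

  R1 -= 3·R0 → [0,3,3]
  R2 -= 0·R0 → [0,-6,-7]
  R2 -= -2·R1 → [0,0,-1]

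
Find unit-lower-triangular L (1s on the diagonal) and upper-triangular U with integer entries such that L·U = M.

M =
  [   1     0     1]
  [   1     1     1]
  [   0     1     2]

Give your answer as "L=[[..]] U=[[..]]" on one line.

  row1 -= 1·row0 → [0,1,0]
  row2 -= 0·row0 → [0,1,2]
  row2 -= 1·row1 → [0,0,2]

L=[[1,0,0],[1,1,0],[0,1,1]] U=[[1,0,1],[0,1,0],[0,0,2]]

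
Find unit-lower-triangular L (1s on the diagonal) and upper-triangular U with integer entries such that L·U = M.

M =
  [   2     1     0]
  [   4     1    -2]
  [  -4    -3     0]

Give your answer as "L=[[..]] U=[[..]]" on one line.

L=[[1,0,0],[2,1,0],[-2,1,1]] U=[[2,1,0],[0,-1,-2],[0,0,2]]

  row1 -= 2·row0 → [0,-1,-2]
  row2 -= -2·row0 → [0,-1,0]
  row2 -= 1·row1 → [0,0,2]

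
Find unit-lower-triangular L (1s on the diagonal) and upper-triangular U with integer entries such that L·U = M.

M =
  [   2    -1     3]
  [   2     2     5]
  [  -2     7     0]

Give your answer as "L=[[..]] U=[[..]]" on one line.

  row1 -= 1·row0 → [0,3,2]
  row2 -= -1·row0 → [0,6,3]
  row2 -= 2·row1 → [0,0,-1]

L=[[1,0,0],[1,1,0],[-1,2,1]] U=[[2,-1,3],[0,3,2],[0,0,-1]]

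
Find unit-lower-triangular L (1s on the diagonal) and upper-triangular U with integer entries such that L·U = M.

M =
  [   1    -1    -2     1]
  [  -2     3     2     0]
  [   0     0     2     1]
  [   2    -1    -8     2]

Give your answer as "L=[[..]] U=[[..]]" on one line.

  R1 -= -2·R0 → [0,1,-2,2]
  R2 -= 0·R0 → [0,0,2,1]
  R3 -= 2·R0 → [0,1,-4,0]
  R2 -= 0·R1 → [0,0,2,1]
  R3 -= 1·R1 → [0,0,-2,-2]
  R3 -= -1·R2 → [0,0,0,-1]

L=[[1,0,0,0],[-2,1,0,0],[0,0,1,0],[2,1,-1,1]] U=[[1,-1,-2,1],[0,1,-2,2],[0,0,2,1],[0,0,0,-1]]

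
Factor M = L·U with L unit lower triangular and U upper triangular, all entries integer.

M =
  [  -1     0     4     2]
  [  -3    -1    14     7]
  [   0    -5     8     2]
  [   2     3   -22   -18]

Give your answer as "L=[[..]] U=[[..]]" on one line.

  R1 -= 3·R0 → [0,-1,2,1]
  R2 -= 0·R0 → [0,-5,8,2]
  R3 -= -2·R0 → [0,3,-14,-14]
  R2 -= 5·R1 → [0,0,-2,-3]
  R3 -= -3·R1 → [0,0,-8,-11]
  R3 -= 4·R2 → [0,0,0,1]

L=[[1,0,0,0],[3,1,0,0],[0,5,1,0],[-2,-3,4,1]] U=[[-1,0,4,2],[0,-1,2,1],[0,0,-2,-3],[0,0,0,1]]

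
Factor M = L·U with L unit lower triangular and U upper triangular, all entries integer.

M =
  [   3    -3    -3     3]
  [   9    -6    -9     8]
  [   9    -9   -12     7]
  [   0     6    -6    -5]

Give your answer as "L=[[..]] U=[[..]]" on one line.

  row1 -= 3·row0 → [0,3,0,-1]
  row2 -= 3·row0 → [0,0,-3,-2]
  row3 -= 0·row0 → [0,6,-6,-5]
  row2 -= 0·row1 → [0,0,-3,-2]
  row3 -= 2·row1 → [0,0,-6,-3]
  row3 -= 2·row2 → [0,0,0,1]

L=[[1,0,0,0],[3,1,0,0],[3,0,1,0],[0,2,2,1]] U=[[3,-3,-3,3],[0,3,0,-1],[0,0,-3,-2],[0,0,0,1]]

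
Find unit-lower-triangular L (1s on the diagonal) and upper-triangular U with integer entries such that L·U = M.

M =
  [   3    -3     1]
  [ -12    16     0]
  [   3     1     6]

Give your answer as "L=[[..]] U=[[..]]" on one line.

  row1 -= -4·row0 → [0,4,4]
  row2 -= 1·row0 → [0,4,5]
  row2 -= 1·row1 → [0,0,1]

L=[[1,0,0],[-4,1,0],[1,1,1]] U=[[3,-3,1],[0,4,4],[0,0,1]]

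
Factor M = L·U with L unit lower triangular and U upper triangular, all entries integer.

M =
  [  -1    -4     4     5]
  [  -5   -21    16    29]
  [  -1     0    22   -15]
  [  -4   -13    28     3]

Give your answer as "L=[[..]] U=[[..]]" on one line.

L=[[1,0,0,0],[5,1,0,0],[1,-4,1,0],[4,-3,0,1]] U=[[-1,-4,4,5],[0,-1,-4,4],[0,0,2,-4],[0,0,0,-5]]

  row1 -= 5·row0 → [0,-1,-4,4]
  row2 -= 1·row0 → [0,4,18,-20]
  row3 -= 4·row0 → [0,3,12,-17]
  row2 -= -4·row1 → [0,0,2,-4]
  row3 -= -3·row1 → [0,0,0,-5]
  row3 -= 0·row2 → [0,0,0,-5]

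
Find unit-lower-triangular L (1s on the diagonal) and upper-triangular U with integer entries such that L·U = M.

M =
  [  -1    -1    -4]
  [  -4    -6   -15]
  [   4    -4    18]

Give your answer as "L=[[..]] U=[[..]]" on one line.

L=[[1,0,0],[4,1,0],[-4,4,1]] U=[[-1,-1,-4],[0,-2,1],[0,0,-2]]

  R1 -= 4·R0 → [0,-2,1]
  R2 -= -4·R0 → [0,-8,2]
  R2 -= 4·R1 → [0,0,-2]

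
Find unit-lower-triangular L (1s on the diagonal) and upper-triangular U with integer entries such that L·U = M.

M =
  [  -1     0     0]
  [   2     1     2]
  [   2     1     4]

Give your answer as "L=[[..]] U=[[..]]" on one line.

L=[[1,0,0],[-2,1,0],[-2,1,1]] U=[[-1,0,0],[0,1,2],[0,0,2]]

  R1 -= -2·R0 → [0,1,2]
  R2 -= -2·R0 → [0,1,4]
  R2 -= 1·R1 → [0,0,2]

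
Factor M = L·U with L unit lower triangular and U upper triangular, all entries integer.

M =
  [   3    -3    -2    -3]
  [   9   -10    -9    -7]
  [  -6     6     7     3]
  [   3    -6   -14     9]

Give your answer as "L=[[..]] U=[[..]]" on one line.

  R1 -= 3·R0 → [0,-1,-3,2]
  R2 -= -2·R0 → [0,0,3,-3]
  R3 -= 1·R0 → [0,-3,-12,12]
  R2 -= 0·R1 → [0,0,3,-3]
  R3 -= 3·R1 → [0,0,-3,6]
  R3 -= -1·R2 → [0,0,0,3]

L=[[1,0,0,0],[3,1,0,0],[-2,0,1,0],[1,3,-1,1]] U=[[3,-3,-2,-3],[0,-1,-3,2],[0,0,3,-3],[0,0,0,3]]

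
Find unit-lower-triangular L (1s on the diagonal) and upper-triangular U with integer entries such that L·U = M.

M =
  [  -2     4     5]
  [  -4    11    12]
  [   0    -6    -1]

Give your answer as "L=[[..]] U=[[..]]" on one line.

  row1 -= 2·row0 → [0,3,2]
  row2 -= 0·row0 → [0,-6,-1]
  row2 -= -2·row1 → [0,0,3]

L=[[1,0,0],[2,1,0],[0,-2,1]] U=[[-2,4,5],[0,3,2],[0,0,3]]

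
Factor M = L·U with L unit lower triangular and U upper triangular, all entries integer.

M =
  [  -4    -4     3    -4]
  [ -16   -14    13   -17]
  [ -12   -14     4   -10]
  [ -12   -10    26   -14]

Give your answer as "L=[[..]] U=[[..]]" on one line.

  R1 -= 4·R0 → [0,2,1,-1]
  R2 -= 3·R0 → [0,-2,-5,2]
  R3 -= 3·R0 → [0,2,17,-2]
  R2 -= -1·R1 → [0,0,-4,1]
  R3 -= 1·R1 → [0,0,16,-1]
  R3 -= -4·R2 → [0,0,0,3]

L=[[1,0,0,0],[4,1,0,0],[3,-1,1,0],[3,1,-4,1]] U=[[-4,-4,3,-4],[0,2,1,-1],[0,0,-4,1],[0,0,0,3]]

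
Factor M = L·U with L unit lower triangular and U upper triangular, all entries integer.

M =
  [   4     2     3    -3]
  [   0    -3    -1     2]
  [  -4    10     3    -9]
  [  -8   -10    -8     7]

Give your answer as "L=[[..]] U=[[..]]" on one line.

L=[[1,0,0,0],[0,1,0,0],[-1,-4,1,0],[-2,2,0,1]] U=[[4,2,3,-3],[0,-3,-1,2],[0,0,2,-4],[0,0,0,-3]]

  R1 -= 0·R0 → [0,-3,-1,2]
  R2 -= -1·R0 → [0,12,6,-12]
  R3 -= -2·R0 → [0,-6,-2,1]
  R2 -= -4·R1 → [0,0,2,-4]
  R3 -= 2·R1 → [0,0,0,-3]
  R3 -= 0·R2 → [0,0,0,-3]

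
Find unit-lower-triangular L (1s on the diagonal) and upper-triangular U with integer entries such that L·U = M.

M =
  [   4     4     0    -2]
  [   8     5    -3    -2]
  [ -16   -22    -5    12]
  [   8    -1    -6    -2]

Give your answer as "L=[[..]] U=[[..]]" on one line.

L=[[1,0,0,0],[2,1,0,0],[-4,2,1,0],[2,3,3,1]] U=[[4,4,0,-2],[0,-3,-3,2],[0,0,1,0],[0,0,0,-4]]

  r1 -= 2·r0 → [0,-3,-3,2]
  r2 -= -4·r0 → [0,-6,-5,4]
  r3 -= 2·r0 → [0,-9,-6,2]
  r2 -= 2·r1 → [0,0,1,0]
  r3 -= 3·r1 → [0,0,3,-4]
  r3 -= 3·r2 → [0,0,0,-4]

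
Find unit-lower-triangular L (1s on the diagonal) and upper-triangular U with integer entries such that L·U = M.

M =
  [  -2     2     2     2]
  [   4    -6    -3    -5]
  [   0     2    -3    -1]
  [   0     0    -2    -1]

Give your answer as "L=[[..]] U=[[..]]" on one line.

  row1 -= -2·row0 → [0,-2,1,-1]
  row2 -= 0·row0 → [0,2,-3,-1]
  row3 -= 0·row0 → [0,0,-2,-1]
  row2 -= -1·row1 → [0,0,-2,-2]
  row3 -= 0·row1 → [0,0,-2,-1]
  row3 -= 1·row2 → [0,0,0,1]

L=[[1,0,0,0],[-2,1,0,0],[0,-1,1,0],[0,0,1,1]] U=[[-2,2,2,2],[0,-2,1,-1],[0,0,-2,-2],[0,0,0,1]]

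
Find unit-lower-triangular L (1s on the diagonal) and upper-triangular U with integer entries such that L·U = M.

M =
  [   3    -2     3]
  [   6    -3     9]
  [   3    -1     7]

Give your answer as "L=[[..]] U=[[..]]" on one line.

L=[[1,0,0],[2,1,0],[1,1,1]] U=[[3,-2,3],[0,1,3],[0,0,1]]

  row1 -= 2·row0 → [0,1,3]
  row2 -= 1·row0 → [0,1,4]
  row2 -= 1·row1 → [0,0,1]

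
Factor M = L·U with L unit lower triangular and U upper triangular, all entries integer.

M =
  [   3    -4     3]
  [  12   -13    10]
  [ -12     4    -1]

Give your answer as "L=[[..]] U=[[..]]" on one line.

L=[[1,0,0],[4,1,0],[-4,-4,1]] U=[[3,-4,3],[0,3,-2],[0,0,3]]

  R1 -= 4·R0 → [0,3,-2]
  R2 -= -4·R0 → [0,-12,11]
  R2 -= -4·R1 → [0,0,3]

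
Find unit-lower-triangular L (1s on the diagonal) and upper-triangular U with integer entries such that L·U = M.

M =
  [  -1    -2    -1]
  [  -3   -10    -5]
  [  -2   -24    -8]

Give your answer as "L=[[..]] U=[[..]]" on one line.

L=[[1,0,0],[3,1,0],[2,5,1]] U=[[-1,-2,-1],[0,-4,-2],[0,0,4]]

  row1 -= 3·row0 → [0,-4,-2]
  row2 -= 2·row0 → [0,-20,-6]
  row2 -= 5·row1 → [0,0,4]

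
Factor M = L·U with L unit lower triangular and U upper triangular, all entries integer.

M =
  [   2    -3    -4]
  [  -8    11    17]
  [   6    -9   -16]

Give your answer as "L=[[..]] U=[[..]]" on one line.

L=[[1,0,0],[-4,1,0],[3,0,1]] U=[[2,-3,-4],[0,-1,1],[0,0,-4]]

  row1 -= -4·row0 → [0,-1,1]
  row2 -= 3·row0 → [0,0,-4]
  row2 -= 0·row1 → [0,0,-4]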